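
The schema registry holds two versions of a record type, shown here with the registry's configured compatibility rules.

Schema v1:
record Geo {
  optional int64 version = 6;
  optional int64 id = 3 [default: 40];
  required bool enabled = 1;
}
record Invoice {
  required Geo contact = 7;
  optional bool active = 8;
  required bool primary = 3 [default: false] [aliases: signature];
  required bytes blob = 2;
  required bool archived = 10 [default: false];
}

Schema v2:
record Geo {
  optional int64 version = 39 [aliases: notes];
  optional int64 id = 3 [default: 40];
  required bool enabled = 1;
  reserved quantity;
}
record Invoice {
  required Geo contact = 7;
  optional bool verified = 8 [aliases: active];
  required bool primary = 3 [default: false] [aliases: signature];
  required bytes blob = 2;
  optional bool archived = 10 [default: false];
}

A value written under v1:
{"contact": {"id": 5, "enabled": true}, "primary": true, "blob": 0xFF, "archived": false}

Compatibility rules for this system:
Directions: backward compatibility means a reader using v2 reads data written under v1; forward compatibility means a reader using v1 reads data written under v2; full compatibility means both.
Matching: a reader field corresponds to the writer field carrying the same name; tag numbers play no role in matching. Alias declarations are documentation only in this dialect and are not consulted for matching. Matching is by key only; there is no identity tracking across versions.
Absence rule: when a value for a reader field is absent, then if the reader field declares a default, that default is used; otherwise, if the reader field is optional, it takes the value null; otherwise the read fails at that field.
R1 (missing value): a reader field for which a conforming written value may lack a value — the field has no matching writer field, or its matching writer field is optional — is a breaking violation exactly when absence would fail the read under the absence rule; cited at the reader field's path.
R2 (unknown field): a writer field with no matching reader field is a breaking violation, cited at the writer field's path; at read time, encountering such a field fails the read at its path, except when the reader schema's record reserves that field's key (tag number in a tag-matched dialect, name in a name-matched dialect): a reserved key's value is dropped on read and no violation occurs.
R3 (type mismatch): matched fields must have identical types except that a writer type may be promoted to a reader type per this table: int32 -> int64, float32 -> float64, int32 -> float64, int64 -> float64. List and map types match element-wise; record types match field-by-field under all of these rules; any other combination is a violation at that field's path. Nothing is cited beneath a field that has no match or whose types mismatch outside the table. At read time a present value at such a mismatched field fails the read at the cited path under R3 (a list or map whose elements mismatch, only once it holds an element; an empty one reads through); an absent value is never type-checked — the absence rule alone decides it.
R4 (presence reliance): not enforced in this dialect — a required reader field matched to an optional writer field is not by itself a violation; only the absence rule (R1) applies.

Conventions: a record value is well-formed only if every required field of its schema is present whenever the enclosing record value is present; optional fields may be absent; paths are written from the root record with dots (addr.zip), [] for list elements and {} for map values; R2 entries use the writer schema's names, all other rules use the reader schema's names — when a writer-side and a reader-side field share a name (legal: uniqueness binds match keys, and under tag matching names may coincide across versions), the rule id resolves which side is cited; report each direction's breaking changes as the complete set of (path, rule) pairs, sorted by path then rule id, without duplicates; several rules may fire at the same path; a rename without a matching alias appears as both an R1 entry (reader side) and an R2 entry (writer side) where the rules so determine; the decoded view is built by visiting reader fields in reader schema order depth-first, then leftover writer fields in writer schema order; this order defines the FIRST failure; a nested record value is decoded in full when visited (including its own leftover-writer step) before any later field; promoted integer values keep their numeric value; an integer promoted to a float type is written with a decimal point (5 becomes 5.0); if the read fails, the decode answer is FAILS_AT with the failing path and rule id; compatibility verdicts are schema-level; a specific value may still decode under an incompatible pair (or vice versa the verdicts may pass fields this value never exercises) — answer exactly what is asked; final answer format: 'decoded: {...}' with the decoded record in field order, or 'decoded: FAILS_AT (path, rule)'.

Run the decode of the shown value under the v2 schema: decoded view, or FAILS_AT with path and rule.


decoded: {"contact": {"version": null, "id": 5, "enabled": true}, "verified": null, "primary": true, "blob": 0xFF, "archived": false}

each type pair in Invoice: writer, then reader
decode (reader v2):
  contact.version := null (missing; optional => null)
  contact.id := 5
  contact.enabled := true
  verified := null (missing; optional => null)
  primary := true
  blob := 0xFF
  archived := false
  => decoded: {"contact": {"version": null, "id": 5, "enabled": true}, "verified": null, "primary": true, "blob": 0xFF, "archived": false}
diffs on Invoice not affecting the asked answer:
  field version in record Geo: tag 6 changed to 39 -> fires no rule on Invoice under this dialect and leaves the result unchanged
  field archived in record Invoice: required changed to optional -> fires no rule on Invoice under this dialect and leaves the result unchanged


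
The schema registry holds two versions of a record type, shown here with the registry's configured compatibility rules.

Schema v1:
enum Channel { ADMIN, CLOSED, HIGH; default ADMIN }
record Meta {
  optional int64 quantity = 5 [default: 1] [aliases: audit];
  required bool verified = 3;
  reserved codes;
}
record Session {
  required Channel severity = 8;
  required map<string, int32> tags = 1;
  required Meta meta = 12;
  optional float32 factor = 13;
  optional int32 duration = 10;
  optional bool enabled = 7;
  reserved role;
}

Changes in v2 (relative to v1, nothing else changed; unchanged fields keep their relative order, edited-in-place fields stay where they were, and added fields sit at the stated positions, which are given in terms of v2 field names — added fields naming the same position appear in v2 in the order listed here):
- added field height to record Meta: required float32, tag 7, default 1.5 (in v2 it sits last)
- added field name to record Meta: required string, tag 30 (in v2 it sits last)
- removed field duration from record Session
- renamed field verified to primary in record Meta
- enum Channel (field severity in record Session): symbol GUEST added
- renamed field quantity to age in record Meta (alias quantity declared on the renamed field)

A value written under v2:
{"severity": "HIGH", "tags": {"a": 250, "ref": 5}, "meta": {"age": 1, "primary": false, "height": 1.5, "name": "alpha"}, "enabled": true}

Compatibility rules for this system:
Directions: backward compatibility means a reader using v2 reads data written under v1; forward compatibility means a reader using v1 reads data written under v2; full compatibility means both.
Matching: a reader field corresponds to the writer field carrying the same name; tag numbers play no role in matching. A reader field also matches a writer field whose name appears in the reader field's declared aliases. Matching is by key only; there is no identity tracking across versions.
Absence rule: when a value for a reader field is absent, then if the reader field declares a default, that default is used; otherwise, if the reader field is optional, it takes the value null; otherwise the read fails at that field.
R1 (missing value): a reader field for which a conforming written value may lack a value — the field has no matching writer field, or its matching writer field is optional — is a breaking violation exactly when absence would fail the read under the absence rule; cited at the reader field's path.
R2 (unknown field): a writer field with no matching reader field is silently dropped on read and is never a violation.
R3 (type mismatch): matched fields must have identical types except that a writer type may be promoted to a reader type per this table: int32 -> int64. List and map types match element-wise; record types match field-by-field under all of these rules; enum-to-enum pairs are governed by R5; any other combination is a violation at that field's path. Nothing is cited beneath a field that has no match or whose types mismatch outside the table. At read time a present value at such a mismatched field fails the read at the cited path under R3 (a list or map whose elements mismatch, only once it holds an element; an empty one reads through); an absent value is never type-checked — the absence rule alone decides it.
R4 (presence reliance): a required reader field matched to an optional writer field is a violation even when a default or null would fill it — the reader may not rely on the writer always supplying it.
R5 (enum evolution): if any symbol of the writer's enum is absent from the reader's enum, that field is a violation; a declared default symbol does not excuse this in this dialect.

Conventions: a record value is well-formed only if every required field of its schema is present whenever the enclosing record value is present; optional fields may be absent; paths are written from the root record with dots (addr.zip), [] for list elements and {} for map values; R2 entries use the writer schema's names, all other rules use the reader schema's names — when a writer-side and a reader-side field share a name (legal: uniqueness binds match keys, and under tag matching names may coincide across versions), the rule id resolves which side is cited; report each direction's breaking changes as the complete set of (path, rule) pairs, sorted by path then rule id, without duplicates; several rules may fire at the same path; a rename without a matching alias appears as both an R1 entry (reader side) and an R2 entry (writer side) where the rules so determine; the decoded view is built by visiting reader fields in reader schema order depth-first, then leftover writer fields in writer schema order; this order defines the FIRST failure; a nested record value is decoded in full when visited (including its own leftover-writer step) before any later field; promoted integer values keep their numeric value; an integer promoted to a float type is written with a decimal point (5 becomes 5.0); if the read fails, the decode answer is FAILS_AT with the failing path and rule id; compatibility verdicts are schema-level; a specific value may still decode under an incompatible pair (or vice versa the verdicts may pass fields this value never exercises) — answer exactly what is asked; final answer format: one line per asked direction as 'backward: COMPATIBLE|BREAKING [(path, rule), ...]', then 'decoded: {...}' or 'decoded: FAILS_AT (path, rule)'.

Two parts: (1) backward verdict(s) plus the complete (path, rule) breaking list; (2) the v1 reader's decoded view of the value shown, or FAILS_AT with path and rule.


backward: BREAKING [(meta.name, R1), (meta.primary, R1)]; decoded: FAILS_AT (meta.verified, R1)

arrows below run writer -> reader for Session
checking backward for Session: reader v2 against writer v1:
  writer required, Channel -> Channel: reader severity maps from writer severity
  writer required, map<string, int32> -> map<string, int32>: reader tags maps from writer tags
  writer required, Meta -> Meta: reader meta maps from writer meta
  writer optional, float32 -> float32: reader factor maps from writer factor
  writer optional, bool -> bool: reader enabled maps from writer enabled
  writer field duration has no reader counterpart
  writer optional, int64 -> int64: reader meta.age maps from writer meta.quantity
  meta.primary has no writer counterpart
  meta.height has no writer counterpart
  meta.name has no writer counterpart
  writer field meta.verified has no reader counterpart
  violation R1 at meta.name
  violation R1 at meta.primary
  => backward verdict for Session: BREAKING, 2 violation(s)
migrating the Session value to v1:
  severity := "HIGH"
  tags := {"a": 250, "ref": 5}
  meta.quantity := 1 (missing; default applied)
  read fails at meta.verified under R1 (no fill)
  => FAILS_AT (meta.verified, R1)
ruling out the remaining Session differences:
  added field height to record Meta: required float32, tag 7, default 1.5 (in v2 it sits last) -> triggers nothing under Session's printed rules — same verdict
  removed field duration from record Session -> triggers nothing under Session's printed rules — same verdict
  enum Channel (field severity in record Session): symbol GUEST added -> its effect on Session is confined to the forward direction, not asked
  renamed field quantity to age in record Meta (alias quantity declared on the renamed field) -> triggers nothing under Session's printed rules — same verdict


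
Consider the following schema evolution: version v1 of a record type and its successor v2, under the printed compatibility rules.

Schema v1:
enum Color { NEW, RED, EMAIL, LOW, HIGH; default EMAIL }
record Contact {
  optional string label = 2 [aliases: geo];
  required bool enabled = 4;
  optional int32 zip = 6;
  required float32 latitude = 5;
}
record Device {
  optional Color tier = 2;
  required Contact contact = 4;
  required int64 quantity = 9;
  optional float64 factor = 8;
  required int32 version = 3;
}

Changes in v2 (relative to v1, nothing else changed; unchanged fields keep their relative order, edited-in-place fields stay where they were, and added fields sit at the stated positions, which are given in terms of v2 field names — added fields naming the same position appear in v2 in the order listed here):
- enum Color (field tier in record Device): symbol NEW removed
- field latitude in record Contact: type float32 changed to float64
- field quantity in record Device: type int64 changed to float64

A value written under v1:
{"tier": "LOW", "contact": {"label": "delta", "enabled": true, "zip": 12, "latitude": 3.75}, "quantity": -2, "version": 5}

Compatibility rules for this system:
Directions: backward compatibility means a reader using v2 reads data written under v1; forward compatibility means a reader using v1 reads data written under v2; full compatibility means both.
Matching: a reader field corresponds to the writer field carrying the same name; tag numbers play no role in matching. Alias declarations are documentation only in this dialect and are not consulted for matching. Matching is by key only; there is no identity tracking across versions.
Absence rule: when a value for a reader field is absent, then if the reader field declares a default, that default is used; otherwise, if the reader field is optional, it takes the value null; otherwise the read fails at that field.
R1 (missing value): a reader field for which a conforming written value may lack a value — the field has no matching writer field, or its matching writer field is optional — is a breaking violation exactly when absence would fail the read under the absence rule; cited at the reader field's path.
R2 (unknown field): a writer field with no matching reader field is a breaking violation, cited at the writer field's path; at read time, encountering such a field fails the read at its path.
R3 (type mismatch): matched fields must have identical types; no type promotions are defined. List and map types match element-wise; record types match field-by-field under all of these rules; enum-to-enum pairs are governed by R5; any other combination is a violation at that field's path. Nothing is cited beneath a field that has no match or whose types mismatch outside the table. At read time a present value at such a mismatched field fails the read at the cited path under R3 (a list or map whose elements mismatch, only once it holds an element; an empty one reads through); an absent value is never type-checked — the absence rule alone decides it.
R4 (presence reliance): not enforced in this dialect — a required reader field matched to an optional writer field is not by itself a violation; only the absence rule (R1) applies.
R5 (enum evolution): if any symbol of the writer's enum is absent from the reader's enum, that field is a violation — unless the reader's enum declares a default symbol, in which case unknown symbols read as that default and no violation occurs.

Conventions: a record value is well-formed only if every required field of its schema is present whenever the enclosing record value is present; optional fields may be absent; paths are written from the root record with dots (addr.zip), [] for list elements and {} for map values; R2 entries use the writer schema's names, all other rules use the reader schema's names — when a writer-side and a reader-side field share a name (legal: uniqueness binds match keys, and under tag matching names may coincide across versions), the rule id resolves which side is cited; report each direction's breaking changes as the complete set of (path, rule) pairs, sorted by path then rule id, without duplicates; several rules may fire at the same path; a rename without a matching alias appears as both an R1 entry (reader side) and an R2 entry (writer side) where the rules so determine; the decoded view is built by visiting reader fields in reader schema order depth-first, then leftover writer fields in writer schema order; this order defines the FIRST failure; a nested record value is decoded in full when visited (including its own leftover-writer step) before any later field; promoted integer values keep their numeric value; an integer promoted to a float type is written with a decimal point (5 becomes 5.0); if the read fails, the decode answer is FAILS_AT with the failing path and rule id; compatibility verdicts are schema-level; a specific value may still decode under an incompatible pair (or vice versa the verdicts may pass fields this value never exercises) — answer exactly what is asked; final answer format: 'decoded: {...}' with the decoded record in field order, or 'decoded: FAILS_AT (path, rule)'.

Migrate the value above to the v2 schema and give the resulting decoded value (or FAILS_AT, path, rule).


arrows below run writer -> reader for Device
migrating the Device value to v2:
  tier := "LOW"
  contact.label := "delta"
  contact.enabled := true
  contact.zip := 12
  read fails at contact.latitude under R3
  => FAILS_AT (contact.latitude, R3)
the other Device changes do not affect what is asked:
  enum Color (field tier in record Device): symbol NEW removed -> no rule fires on it and the decoded Device view is identical with or without it
  field quantity in record Device: type int64 changed to float64 -> affects the rule determinations only; this particular Device value decodes identically

decoded: FAILS_AT (contact.latitude, R3)


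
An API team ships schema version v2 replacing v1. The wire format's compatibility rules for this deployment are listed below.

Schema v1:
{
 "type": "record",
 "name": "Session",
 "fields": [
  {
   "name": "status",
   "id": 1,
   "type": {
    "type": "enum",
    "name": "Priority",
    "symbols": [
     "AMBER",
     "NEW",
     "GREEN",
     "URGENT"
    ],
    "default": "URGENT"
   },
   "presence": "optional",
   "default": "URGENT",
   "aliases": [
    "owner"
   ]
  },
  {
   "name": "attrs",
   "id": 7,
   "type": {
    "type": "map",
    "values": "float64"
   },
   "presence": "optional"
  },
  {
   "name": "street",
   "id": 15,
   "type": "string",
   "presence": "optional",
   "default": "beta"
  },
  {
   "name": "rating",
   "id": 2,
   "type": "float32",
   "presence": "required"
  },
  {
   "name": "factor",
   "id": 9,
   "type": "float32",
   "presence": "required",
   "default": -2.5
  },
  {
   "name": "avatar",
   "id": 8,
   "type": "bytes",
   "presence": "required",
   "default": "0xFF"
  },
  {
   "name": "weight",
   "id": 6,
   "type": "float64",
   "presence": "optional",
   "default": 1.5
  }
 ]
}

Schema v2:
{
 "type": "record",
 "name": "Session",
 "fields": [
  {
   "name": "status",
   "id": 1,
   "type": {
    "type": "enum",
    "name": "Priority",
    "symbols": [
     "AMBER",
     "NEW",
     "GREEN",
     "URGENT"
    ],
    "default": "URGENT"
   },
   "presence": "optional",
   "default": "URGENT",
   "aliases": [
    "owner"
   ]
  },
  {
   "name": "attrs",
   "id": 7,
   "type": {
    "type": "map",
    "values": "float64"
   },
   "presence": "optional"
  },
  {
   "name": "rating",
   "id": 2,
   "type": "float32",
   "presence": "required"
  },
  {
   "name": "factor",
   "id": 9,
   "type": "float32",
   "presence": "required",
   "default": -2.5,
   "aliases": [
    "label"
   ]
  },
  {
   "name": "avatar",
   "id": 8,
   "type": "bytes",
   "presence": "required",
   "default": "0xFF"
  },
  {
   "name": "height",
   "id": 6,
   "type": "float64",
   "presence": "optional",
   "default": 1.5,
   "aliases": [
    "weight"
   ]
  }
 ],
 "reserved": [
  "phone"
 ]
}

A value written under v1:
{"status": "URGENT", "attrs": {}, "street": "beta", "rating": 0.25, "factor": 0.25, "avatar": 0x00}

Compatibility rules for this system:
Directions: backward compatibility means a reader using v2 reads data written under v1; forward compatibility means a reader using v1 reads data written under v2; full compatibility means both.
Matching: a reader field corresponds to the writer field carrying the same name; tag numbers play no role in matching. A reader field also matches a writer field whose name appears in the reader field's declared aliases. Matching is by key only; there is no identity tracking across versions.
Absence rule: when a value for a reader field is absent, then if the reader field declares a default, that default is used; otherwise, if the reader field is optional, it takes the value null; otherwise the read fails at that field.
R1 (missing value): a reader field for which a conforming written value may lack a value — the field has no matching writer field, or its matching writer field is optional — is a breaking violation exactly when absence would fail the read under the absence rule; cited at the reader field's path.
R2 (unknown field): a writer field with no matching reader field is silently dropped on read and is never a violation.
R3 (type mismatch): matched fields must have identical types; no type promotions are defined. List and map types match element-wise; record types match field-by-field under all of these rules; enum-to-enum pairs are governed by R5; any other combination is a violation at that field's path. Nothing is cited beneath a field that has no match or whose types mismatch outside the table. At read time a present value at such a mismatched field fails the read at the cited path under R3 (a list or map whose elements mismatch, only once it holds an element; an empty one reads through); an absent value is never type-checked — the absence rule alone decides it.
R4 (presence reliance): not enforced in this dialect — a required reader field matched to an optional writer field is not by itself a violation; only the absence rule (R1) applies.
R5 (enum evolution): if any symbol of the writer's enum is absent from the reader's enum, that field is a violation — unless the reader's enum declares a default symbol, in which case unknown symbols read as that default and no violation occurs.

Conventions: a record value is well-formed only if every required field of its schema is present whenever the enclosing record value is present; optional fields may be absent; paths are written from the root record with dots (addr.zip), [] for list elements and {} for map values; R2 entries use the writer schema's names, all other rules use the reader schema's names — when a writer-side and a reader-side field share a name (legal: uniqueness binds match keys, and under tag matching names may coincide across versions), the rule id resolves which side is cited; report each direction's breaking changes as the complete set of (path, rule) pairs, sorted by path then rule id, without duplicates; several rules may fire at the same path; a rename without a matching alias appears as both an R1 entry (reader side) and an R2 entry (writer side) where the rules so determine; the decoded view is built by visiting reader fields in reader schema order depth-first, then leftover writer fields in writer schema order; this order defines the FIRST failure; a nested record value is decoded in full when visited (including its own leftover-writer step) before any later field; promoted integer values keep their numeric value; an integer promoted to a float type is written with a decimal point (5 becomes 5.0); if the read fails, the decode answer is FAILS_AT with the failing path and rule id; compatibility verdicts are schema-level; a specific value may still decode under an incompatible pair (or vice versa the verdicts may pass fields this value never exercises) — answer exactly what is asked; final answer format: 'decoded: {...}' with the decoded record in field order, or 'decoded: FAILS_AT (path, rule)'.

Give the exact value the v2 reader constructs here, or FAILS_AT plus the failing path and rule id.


the writer's type comes first in each Session pair
migrating the Session value to v2:
  status := "URGENT"
  attrs := {}
  rating := 0.25
  factor := 0.25
  avatar := 0x00
  height := 1.5 (missing; default applied)
  writer street: no reader field; dropped
  => decoded: {"status": "URGENT", "attrs": {}, "rating": 0.25, "factor": 0.25, "avatar": 0x00, "height": 1.5}

decoded: {"status": "URGENT", "attrs": {}, "rating": 0.25, "factor": 0.25, "avatar": 0x00, "height": 1.5}


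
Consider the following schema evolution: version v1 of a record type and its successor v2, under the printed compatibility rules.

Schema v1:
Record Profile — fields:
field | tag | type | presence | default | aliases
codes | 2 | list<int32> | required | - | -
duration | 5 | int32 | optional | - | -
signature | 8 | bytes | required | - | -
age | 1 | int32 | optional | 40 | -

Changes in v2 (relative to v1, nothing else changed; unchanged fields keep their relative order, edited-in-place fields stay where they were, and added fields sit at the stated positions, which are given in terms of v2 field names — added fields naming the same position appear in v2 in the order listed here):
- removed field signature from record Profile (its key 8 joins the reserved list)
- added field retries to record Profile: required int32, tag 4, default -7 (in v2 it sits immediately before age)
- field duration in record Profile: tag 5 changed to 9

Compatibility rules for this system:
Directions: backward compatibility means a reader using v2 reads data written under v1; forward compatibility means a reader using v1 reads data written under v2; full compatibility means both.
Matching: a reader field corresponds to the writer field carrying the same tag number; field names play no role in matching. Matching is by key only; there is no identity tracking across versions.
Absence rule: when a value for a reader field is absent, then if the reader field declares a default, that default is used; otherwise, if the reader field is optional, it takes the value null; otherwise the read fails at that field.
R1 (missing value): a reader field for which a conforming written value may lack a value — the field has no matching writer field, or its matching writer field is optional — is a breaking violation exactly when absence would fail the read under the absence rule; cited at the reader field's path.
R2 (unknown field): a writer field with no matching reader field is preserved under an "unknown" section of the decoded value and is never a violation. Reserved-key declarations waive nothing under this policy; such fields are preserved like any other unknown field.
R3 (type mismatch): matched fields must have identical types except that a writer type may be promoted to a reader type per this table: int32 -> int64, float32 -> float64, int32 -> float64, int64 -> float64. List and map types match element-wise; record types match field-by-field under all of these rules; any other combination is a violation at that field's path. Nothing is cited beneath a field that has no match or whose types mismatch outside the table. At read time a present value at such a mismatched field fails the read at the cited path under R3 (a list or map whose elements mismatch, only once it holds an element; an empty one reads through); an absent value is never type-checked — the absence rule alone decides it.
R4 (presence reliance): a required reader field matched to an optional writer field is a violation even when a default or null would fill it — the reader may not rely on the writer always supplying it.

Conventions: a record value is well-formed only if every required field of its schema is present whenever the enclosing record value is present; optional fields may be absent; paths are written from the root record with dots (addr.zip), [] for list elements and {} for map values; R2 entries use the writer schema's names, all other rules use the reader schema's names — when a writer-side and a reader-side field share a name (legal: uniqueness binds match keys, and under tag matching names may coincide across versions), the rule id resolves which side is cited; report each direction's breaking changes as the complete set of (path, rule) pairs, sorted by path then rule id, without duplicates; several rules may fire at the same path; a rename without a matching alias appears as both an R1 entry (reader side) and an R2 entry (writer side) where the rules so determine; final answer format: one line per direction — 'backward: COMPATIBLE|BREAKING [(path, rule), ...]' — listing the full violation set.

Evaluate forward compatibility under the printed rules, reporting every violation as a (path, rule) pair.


forward: BREAKING [(signature, R1)]

the writer's type comes first in each Profile pair
forward analysis of Profile with v1 as reader and v2 as writer:
  codes <- codes (list<int32> -> list<int32>, writer required)
  duration: no writer match
  signature: no writer match
  age <- age (int32 -> int32, writer optional)
  writer duration: unknown to reader
  writer retries: unknown to reader
  R1 fires at signature
  => forward: BREAKING (1)
remaining Profile differences; none change what is asked:
  added field retries to record Profile: required int32, tag 4, default -7 (in v2 it sits immediately before age) -> fires no rule on Profile, leaving the asked answer as it is
  field duration in record Profile: tag 5 changed to 9 -> fires no rule on Profile, leaving the asked answer as it is


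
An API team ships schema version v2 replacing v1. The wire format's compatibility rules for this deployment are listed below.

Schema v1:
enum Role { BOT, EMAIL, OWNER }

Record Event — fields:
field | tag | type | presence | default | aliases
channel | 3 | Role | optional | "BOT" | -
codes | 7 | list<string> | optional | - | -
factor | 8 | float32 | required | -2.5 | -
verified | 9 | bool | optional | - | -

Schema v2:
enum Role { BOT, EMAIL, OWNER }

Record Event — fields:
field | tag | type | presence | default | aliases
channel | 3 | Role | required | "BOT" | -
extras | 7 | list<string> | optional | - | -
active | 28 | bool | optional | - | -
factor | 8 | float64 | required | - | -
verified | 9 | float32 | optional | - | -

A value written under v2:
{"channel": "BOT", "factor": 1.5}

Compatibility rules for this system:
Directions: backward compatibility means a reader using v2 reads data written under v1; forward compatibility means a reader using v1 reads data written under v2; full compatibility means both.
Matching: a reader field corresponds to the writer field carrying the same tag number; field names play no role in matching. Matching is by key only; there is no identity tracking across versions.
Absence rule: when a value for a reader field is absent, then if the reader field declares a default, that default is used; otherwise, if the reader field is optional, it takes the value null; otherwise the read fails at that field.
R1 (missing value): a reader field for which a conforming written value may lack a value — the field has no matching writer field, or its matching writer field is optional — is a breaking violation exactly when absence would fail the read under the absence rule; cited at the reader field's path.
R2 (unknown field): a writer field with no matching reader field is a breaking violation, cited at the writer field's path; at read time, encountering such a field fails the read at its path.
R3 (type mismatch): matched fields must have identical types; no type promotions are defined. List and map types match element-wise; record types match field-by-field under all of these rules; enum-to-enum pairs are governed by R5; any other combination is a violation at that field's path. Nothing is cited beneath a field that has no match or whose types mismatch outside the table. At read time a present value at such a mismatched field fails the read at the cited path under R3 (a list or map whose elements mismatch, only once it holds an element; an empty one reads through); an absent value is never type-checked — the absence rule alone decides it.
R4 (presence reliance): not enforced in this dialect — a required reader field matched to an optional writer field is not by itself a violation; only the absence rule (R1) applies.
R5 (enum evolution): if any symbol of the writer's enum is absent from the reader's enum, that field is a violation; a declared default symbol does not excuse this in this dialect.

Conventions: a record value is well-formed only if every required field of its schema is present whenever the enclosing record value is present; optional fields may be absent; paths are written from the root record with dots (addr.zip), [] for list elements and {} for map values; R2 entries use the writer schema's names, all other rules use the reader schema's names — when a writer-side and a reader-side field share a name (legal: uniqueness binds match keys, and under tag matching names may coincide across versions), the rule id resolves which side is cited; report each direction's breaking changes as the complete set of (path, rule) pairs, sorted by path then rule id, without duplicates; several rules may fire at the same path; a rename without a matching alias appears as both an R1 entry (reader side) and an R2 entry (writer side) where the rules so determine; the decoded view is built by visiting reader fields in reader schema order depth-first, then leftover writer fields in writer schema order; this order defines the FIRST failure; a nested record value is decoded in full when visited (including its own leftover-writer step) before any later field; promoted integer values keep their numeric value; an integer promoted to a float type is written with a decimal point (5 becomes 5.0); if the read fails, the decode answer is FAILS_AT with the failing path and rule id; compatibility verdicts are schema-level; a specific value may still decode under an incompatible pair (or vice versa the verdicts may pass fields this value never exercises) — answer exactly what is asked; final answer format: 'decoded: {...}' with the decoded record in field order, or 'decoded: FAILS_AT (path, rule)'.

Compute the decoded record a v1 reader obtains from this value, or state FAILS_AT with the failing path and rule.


the writer's type comes first in each Event pair
decoding the Event value with the v1 reader:
  channel := "BOT"
  codes := null (absent, optional -> null)
  read fails at factor under R3
  => FAILS_AT (factor, R3)
checking off the Event differences that do not matter here:
  field verified in record Event: type bool changed to float32 -> a verdict-level change on Event — the shown value reads the same
  field channel in record Event: optional changed to required -> no rule fires on it and the decoded Event view is identical with or without it
  renamed field codes to extras in record Event -> no rule fires on it and the decoded Event view is identical with or without it
  added field active to record Event: optional bool, tag 28 (in v2 it sits immediately before factor) -> a verdict-level change on Event — the shown value reads the same

decoded: FAILS_AT (factor, R3)


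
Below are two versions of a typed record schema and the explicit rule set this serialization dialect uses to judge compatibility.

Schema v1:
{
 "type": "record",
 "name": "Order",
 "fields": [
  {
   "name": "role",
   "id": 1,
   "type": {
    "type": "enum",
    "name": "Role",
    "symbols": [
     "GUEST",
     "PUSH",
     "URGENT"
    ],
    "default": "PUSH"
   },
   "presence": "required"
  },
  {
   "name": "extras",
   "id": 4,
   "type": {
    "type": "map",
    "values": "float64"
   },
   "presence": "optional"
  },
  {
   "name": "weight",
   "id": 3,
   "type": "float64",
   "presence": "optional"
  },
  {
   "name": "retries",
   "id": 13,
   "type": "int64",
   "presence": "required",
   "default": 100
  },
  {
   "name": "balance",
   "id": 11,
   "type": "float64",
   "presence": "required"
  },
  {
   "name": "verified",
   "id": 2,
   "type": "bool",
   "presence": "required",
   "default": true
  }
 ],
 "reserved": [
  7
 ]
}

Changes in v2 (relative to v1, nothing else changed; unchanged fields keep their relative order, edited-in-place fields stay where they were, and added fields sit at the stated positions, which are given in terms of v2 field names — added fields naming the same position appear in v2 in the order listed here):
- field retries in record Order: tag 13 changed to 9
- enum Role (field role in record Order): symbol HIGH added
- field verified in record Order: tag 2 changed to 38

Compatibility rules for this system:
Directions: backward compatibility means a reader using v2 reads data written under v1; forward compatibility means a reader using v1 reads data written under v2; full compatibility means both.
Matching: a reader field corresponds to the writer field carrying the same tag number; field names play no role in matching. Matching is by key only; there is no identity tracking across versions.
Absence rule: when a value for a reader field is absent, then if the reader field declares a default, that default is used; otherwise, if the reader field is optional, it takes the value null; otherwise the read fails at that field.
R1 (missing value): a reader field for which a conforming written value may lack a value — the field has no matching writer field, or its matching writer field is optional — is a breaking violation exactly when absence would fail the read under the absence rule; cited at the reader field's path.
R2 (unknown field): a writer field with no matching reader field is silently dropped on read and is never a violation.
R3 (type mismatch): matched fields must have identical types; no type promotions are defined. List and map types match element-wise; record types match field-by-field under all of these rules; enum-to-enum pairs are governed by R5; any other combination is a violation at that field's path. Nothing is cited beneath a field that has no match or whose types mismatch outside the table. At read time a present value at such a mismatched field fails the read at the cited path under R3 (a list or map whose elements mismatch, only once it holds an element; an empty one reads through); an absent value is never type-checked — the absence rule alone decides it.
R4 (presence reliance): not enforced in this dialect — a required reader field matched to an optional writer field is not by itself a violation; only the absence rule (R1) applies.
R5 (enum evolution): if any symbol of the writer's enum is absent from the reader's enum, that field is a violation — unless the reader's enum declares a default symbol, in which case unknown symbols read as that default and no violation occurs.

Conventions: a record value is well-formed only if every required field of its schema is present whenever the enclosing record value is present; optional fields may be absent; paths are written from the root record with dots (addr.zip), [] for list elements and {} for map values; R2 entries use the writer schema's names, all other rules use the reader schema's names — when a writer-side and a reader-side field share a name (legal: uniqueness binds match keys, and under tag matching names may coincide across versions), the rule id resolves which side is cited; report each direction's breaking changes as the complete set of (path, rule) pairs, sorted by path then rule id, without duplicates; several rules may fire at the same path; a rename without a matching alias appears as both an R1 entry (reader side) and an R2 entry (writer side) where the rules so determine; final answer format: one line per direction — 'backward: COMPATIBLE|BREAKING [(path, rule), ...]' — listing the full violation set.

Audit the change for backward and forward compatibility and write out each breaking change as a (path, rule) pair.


backward: COMPATIBLE []; forward: COMPATIBLE []

arrows below run writer -> reader for Order
checking backward for Order: reader v2 against writer v1:
  role: Role -> Role, writer required; from role
  extras: map<string, float64> -> map<string, float64>, writer optional; from extras
  weight: float64 -> float64, writer optional; from weight
  no writer field matches reader retries
  balance: float64 -> float64, writer required; from balance
  no writer field matches reader verified
  writer field retries has no reader counterpart
  writer field verified has no reader counterpart
  => no violations; backward on Order: COMPATIBLE
checking forward for Order: reader v1 against writer v2:
  role: Role -> Role, writer required; from role
  extras: map<string, float64> -> map<string, float64>, writer optional; from extras
  weight: float64 -> float64, writer optional; from weight
  no writer field matches reader retries
  balance: float64 -> float64, writer required; from balance
  no writer field matches reader verified
  writer field retries has no reader counterpart
  writer field verified has no reader counterpart
  => no violations; forward on Order: COMPATIBLE
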